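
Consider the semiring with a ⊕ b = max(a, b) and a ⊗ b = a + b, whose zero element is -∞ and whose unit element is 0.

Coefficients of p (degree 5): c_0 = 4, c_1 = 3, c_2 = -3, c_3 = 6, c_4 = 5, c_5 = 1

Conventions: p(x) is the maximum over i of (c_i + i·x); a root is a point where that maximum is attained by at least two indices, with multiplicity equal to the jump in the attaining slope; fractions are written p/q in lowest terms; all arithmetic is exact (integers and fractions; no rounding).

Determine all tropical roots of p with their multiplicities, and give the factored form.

hull edge (i=0, c=4) to (i=3, c=6): slope 2/3, span 3
hull edge (i=3, c=6) to (i=4, c=5): slope -1, span 1
hull edge (i=4, c=5) to (i=5, c=1): slope -4, span 1
Factored form: p(x) = 1 ⊗ (x ⊕ (-2/3)) ⊗ (x ⊕ (-2/3)) ⊗ (x ⊕ (-2/3)) ⊗ (x ⊕ 1) ⊗ (x ⊕ 4)
Answer: roots = -2/3 (mult 3), 1 (mult 1), 4 (mult 1)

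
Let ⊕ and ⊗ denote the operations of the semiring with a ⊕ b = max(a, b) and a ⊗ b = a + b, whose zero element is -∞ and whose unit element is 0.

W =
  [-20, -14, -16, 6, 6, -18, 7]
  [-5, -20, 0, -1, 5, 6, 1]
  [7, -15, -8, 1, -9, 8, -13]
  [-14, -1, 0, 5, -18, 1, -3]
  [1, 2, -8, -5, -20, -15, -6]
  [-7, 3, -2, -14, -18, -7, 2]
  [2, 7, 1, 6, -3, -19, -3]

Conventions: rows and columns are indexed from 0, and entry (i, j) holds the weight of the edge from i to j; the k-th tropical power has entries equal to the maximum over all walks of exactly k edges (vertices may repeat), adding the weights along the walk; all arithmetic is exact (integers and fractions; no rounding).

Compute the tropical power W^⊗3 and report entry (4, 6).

W^⊗2:
  [9, 14, 8, 13, 4, 7, 4]
  [7, 9, 4, 7, 1, 8, 8]
  [1, 11, 6, 13, 13, 2, 14]
  [7, 4, 5, 10, 4, 8, 3]
  [-1, 1, 2, 7, 7, 8, 8]
  [5, 9, 3, 8, 8, 9, 4]
  [8, 5, 7, 11, 12, 13, 9]
W^⊗3:
  [15, 12, 14, 18, 19, 20, 16]
  [11, 15, 9, 14, 14, 15, 14]
  [16, 21, 15, 20, 16, 17, 12]
  [12, 11, 10, 15, 13, 13, 14]
  [10, 15, 9, 14, 6, 10, 10]
  [10, 12, 9, 13, 14, 15, 12]
  [14, 16, 11, 16, 14, 15, 15]
Key observation: the optimum is the walk 4->1->5->6, with weight 2 + 6 + 2 = 10.
Optimal value attained by: walk 4->1->5->6.
Answer: (W^⊗3)[4][6] = 10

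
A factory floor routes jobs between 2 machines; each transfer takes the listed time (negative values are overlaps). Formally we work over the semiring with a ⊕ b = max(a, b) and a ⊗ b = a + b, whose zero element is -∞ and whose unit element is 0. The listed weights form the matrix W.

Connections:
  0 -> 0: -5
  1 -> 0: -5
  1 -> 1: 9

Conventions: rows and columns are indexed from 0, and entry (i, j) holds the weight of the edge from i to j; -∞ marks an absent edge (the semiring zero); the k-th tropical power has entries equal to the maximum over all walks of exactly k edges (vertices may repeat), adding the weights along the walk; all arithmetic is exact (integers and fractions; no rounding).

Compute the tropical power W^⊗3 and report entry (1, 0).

W^⊗2:
  [-10, -∞]
  [4, 18]
W^⊗3:
  [-15, -∞]
  [13, 27]
Key observation: the optimum is the walk 1->1->1->0, with weight 9 + 9 + (-5) = 13.
Optimal value attained by: walk 1->1->1->0.
Answer: (W^⊗3)[1][0] = 13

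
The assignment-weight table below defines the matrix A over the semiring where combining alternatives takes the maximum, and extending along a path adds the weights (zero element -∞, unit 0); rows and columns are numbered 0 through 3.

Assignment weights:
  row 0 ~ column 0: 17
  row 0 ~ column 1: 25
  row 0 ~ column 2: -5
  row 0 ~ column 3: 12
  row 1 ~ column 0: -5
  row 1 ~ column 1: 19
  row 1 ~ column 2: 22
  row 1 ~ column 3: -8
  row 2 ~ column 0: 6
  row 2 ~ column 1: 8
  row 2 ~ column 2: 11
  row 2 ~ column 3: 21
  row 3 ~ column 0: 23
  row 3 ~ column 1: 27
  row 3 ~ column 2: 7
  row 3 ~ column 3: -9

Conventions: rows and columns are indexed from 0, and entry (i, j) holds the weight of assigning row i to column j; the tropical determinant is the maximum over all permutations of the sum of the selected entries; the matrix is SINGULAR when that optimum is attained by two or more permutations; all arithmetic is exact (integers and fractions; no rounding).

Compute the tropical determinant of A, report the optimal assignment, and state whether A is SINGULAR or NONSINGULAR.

σ = (0, 1, 2, 3): 17 + 19 + 11 + (-9) = 38
σ = (0, 1, 3, 2): 17 + 19 + 21 + 7 = 64
σ = (0, 2, 1, 3): 17 + 22 + 8 + (-9) = 38
σ = (0, 2, 3, 1): 17 + 22 + 21 + 27 = 87
σ = (0, 3, 1, 2): 17 + (-8) + 8 + 7 = 24
σ = (0, 3, 2, 1): 17 + (-8) + 11 + 27 = 47
σ = (1, 0, 2, 3): 25 + (-5) + 11 + (-9) = 22
σ = (1, 0, 3, 2): 25 + (-5) + 21 + 7 = 48
σ = (1, 2, 0, 3): 25 + 22 + 6 + (-9) = 44
σ = (1, 2, 3, 0): 25 + 22 + 21 + 23 = 91
σ = (1, 3, 0, 2): 25 + (-8) + 6 + 7 = 30
σ = (1, 3, 2, 0): 25 + (-8) + 11 + 23 = 51
σ = (2, 0, 1, 3): (-5) + (-5) + 8 + (-9) = -11
σ = (2, 0, 3, 1): (-5) + (-5) + 21 + 27 = 38
σ = (2, 1, 0, 3): (-5) + 19 + 6 + (-9) = 11
σ = (2, 1, 3, 0): (-5) + 19 + 21 + 23 = 58
σ = (2, 3, 0, 1): (-5) + (-8) + 6 + 27 = 20
σ = (2, 3, 1, 0): (-5) + (-8) + 8 + 23 = 18
σ = (3, 0, 1, 2): 12 + (-5) + 8 + 7 = 22
σ = (3, 0, 2, 1): 12 + (-5) + 11 + 27 = 45
σ = (3, 1, 0, 2): 12 + 19 + 6 + 7 = 44
σ = (3, 1, 2, 0): 12 + 19 + 11 + 23 = 65
σ = (3, 2, 0, 1): 12 + 22 + 6 + 27 = 67
σ = (3, 2, 1, 0): 12 + 22 + 8 + 23 = 65
Optimal value attained by: σ = (1, 2, 3, 0).
Answer: det⊕(A) = 91; verdict: NONSINGULAR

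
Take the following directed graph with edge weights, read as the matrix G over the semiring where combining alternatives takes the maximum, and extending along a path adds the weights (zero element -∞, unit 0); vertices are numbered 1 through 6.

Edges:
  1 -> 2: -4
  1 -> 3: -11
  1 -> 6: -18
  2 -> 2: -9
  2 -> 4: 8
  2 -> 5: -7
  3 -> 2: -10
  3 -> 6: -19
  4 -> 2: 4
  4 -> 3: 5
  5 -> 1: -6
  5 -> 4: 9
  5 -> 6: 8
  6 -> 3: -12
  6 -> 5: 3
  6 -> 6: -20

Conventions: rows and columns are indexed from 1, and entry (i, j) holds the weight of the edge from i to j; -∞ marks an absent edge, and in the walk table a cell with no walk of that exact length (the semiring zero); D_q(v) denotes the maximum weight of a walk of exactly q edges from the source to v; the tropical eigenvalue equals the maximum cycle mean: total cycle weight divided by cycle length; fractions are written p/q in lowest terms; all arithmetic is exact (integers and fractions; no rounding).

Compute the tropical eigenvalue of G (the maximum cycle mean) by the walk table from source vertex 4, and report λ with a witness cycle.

q=0: [-∞, -∞, -∞, 0, -∞, -∞]
q=1: [-∞, 4, 5, -∞, -∞, -∞]
q=2: [-∞, -5, -∞, 12, -3, -14]
q=3: [-9, 16, 17, 6, -11, 5]
q=4: [-17, 10, 11, 24, 9, -2]
q=5: [3, 28, 29, 18, 3, 17]
q=6: [-3, 22, 23, 36, 21, 11]
Optimal cycle mean attained by: cycle 2->4->2, total 8 + 4, length 2.
Answer: λ = 6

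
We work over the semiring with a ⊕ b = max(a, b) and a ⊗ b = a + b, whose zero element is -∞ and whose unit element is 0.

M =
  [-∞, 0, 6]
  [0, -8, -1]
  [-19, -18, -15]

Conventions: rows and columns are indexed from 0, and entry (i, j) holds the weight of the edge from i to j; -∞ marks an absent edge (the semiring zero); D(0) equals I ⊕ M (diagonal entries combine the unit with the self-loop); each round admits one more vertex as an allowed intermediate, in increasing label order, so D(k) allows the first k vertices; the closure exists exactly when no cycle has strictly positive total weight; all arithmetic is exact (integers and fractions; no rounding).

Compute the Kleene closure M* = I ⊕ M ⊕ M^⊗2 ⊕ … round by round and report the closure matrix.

D(0):
  [0, 0, 6]
  [0, 0, -1]
  [-19, -18, 0]
D(1):
  [0, 0, 6]
  [0, 0, 6]
  [-19, -18, 0]
D(2):
  [0, 0, 6]
  [0, 0, 6]
  [-18, -18, 0]
D(3):
  [0, 0, 6]
  [0, 0, 6]
  [-18, -18, 0]
Answer: M* = [[0, 0, 6], [0, 0, 6], [-18, -18, 0]]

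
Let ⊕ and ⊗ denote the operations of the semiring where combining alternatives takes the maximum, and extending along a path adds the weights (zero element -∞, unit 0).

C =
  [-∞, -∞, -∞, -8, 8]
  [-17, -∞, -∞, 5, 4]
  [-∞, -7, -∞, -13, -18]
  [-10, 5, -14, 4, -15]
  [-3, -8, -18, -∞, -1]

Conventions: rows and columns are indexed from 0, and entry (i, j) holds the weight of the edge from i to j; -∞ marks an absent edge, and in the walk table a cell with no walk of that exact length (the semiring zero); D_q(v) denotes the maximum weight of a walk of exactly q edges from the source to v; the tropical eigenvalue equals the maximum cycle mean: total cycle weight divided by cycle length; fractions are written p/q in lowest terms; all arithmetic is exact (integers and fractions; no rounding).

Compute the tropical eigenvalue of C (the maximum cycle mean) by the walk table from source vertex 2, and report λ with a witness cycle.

q=0: [-∞, -∞, 0, -∞, -∞]
q=1: [-∞, -7, -∞, -13, -18]
q=2: [-21, -8, -27, -2, -3]
q=3: [-6, 3, -16, 2, -4]
q=4: [-7, 7, -12, 8, 7]
q=5: [4, 13, -6, 12, 11]
Optimal cycle mean attained by: cycle 1->3->1, total 5 + 5, length 2.
Answer: λ = 5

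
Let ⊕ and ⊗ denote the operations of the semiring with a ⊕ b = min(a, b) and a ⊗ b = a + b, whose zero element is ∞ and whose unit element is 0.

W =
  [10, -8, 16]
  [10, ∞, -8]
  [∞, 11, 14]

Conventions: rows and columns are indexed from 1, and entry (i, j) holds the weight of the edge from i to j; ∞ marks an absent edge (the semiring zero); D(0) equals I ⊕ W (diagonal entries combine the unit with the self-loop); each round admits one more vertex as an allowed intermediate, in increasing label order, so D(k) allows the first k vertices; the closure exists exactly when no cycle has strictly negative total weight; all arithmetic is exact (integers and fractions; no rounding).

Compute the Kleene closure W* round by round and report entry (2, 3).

D(0):
  [0, -8, 16]
  [10, 0, -8]
  [∞, 11, 0]
D(1):
  [0, -8, 16]
  [10, 0, -8]
  [∞, 11, 0]
D(2):
  [0, -8, -16]
  [10, 0, -8]
  [21, 11, 0]
D(3):
  [0, -8, -16]
  [10, 0, -8]
  [21, 11, 0]
Answer: W*[2][3] = -8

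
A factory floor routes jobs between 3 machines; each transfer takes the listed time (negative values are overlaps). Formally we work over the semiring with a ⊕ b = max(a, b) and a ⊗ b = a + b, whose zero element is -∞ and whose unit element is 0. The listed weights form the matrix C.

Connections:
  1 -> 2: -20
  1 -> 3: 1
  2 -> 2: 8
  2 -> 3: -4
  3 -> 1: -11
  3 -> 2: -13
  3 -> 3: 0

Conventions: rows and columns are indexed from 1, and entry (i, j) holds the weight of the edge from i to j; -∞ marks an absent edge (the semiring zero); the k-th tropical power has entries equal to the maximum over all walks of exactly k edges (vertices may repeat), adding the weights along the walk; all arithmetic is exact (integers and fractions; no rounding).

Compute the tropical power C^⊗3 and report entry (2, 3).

C^⊗2:
  [-10, -12, 1]
  [-15, 16, 4]
  [-11, -5, 0]
C^⊗3:
  [-10, -4, 1]
  [-7, 24, 12]
  [-11, 3, 0]
Key observation: the optimum is the walk 2->2->2->3, with weight 8 + 8 + (-4) = 12.
Optimal value attained by: walk 2->2->2->3.
Answer: (C^⊗3)[2][3] = 12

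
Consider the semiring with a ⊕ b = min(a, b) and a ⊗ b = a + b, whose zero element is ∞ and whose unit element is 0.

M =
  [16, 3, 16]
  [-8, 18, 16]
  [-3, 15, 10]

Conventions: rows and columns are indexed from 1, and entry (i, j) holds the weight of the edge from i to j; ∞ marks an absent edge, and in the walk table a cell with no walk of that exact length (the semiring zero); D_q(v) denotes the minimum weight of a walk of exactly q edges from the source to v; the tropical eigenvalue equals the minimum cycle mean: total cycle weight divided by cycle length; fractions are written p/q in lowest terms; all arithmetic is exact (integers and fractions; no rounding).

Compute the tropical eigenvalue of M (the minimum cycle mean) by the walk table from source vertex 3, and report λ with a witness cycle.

q=0: [∞, ∞, 0]
q=1: [-3, 15, 10]
q=2: [7, 0, 13]
q=3: [-8, 10, 16]
Optimal cycle mean attained by: cycle 1->2->1, total 3 + (-8), length 2.
Answer: λ = -5/2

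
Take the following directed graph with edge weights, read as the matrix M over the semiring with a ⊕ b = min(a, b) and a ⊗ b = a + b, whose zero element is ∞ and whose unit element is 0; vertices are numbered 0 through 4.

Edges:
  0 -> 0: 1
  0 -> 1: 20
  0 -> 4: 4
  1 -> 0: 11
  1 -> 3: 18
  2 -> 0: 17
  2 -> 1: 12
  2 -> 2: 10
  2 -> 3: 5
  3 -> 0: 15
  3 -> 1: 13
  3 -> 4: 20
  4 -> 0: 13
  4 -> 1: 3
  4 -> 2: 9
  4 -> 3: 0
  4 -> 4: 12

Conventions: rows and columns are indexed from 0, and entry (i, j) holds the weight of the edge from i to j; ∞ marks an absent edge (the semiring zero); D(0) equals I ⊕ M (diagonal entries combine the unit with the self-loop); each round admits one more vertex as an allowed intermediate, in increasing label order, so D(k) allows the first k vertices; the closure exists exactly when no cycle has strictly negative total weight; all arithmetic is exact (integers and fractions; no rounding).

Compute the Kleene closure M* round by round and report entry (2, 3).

D(0):
  [0, 20, ∞, ∞, 4]
  [11, 0, ∞, 18, ∞]
  [17, 12, 0, 5, ∞]
  [15, 13, ∞, 0, 20]
  [13, 3, 9, 0, 0]
D(1):
  [0, 20, ∞, ∞, 4]
  [11, 0, ∞, 18, 15]
  [17, 12, 0, 5, 21]
  [15, 13, ∞, 0, 19]
  [13, 3, 9, 0, 0]
D(2):
  [0, 20, ∞, 38, 4]
  [11, 0, ∞, 18, 15]
  [17, 12, 0, 5, 21]
  [15, 13, ∞, 0, 19]
  [13, 3, 9, 0, 0]
D(3):
  [0, 20, ∞, 38, 4]
  [11, 0, ∞, 18, 15]
  [17, 12, 0, 5, 21]
  [15, 13, ∞, 0, 19]
  [13, 3, 9, 0, 0]
D(4):
  [0, 20, ∞, 38, 4]
  [11, 0, ∞, 18, 15]
  [17, 12, 0, 5, 21]
  [15, 13, ∞, 0, 19]
  [13, 3, 9, 0, 0]
D(5):
  [0, 7, 13, 4, 4]
  [11, 0, 24, 15, 15]
  [17, 12, 0, 5, 21]
  [15, 13, 28, 0, 19]
  [13, 3, 9, 0, 0]
Answer: M*[2][3] = 5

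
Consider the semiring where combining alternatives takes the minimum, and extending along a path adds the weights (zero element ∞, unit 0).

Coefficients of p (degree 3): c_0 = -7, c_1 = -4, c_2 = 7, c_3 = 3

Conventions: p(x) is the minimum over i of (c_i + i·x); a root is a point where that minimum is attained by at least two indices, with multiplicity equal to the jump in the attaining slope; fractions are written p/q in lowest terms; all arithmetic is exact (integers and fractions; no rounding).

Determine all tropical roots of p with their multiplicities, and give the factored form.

hull edge (i=0, c=-7) to (i=1, c=-4): slope 3, span 1
hull edge (i=1, c=-4) to (i=3, c=3): slope 7/2, span 2
Factored form: p(x) = 3 ⊗ (x ⊕ (-7/2)) ⊗ (x ⊕ (-7/2)) ⊗ (x ⊕ (-3))
Answer: roots = -7/2 (mult 2), -3 (mult 1)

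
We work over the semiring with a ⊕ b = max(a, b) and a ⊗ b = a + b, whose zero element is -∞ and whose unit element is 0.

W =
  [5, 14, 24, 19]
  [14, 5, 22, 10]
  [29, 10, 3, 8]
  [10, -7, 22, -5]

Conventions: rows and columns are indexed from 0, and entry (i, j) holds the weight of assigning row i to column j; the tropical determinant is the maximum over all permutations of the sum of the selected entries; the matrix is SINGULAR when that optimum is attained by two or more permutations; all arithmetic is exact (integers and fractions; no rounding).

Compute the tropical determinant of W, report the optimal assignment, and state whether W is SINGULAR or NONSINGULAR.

σ = (0, 1, 2, 3): 5 + 5 + 3 + (-5) = 8
σ = (0, 1, 3, 2): 5 + 5 + 8 + 22 = 40
σ = (0, 2, 1, 3): 5 + 22 + 10 + (-5) = 32
σ = (0, 2, 3, 1): 5 + 22 + 8 + (-7) = 28
σ = (0, 3, 1, 2): 5 + 10 + 10 + 22 = 47
σ = (0, 3, 2, 1): 5 + 10 + 3 + (-7) = 11
σ = (1, 0, 2, 3): 14 + 14 + 3 + (-5) = 26
σ = (1, 0, 3, 2): 14 + 14 + 8 + 22 = 58
σ = (1, 2, 0, 3): 14 + 22 + 29 + (-5) = 60
σ = (1, 2, 3, 0): 14 + 22 + 8 + 10 = 54
σ = (1, 3, 0, 2): 14 + 10 + 29 + 22 = 75
σ = (1, 3, 2, 0): 14 + 10 + 3 + 10 = 37
σ = (2, 0, 1, 3): 24 + 14 + 10 + (-5) = 43
σ = (2, 0, 3, 1): 24 + 14 + 8 + (-7) = 39
σ = (2, 1, 0, 3): 24 + 5 + 29 + (-5) = 53
σ = (2, 1, 3, 0): 24 + 5 + 8 + 10 = 47
σ = (2, 3, 0, 1): 24 + 10 + 29 + (-7) = 56
σ = (2, 3, 1, 0): 24 + 10 + 10 + 10 = 54
σ = (3, 0, 1, 2): 19 + 14 + 10 + 22 = 65
σ = (3, 0, 2, 1): 19 + 14 + 3 + (-7) = 29
σ = (3, 1, 0, 2): 19 + 5 + 29 + 22 = 75
σ = (3, 1, 2, 0): 19 + 5 + 3 + 10 = 37
σ = (3, 2, 0, 1): 19 + 22 + 29 + (-7) = 63
σ = (3, 2, 1, 0): 19 + 22 + 10 + 10 = 61
Optimal value attained by: σ = (1, 3, 0, 2).
Answer: det⊕(W) = 75; verdict: SINGULAR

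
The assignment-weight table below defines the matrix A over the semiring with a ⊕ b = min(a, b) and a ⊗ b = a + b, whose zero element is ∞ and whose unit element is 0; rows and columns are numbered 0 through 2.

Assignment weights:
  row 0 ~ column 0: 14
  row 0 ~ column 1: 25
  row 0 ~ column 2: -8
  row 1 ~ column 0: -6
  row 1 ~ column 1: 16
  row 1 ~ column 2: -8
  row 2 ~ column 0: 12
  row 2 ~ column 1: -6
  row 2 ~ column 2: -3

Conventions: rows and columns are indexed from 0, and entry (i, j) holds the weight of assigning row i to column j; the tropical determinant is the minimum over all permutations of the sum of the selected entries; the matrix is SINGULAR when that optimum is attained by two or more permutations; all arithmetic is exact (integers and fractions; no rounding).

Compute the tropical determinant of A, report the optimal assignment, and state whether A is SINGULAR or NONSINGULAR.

σ = (0, 1, 2): 14 + 16 + (-3) = 27
σ = (0, 2, 1): 14 + (-8) + (-6) = 0
σ = (1, 0, 2): 25 + (-6) + (-3) = 16
σ = (1, 2, 0): 25 + (-8) + 12 = 29
σ = (2, 0, 1): (-8) + (-6) + (-6) = -20
σ = (2, 1, 0): (-8) + 16 + 12 = 20
Optimal value attained by: σ = (2, 0, 1).
Answer: det⊕(A) = -20; verdict: NONSINGULAR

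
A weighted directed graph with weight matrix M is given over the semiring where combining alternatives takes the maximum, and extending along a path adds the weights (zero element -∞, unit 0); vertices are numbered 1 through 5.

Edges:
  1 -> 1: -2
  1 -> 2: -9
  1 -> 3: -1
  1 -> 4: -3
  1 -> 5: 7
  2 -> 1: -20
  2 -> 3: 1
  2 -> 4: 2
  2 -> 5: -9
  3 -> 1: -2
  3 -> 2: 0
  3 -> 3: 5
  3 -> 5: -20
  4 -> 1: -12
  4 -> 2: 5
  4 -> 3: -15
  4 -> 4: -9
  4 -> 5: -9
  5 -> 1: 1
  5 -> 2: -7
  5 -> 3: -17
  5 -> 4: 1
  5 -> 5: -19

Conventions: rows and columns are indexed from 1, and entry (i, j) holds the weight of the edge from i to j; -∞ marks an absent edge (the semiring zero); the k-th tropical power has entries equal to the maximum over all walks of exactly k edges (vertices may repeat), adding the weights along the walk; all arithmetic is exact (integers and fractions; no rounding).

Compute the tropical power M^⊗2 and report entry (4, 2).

M^⊗2:
  [8, 2, 4, 8, 5]
  [-1, 7, 6, -7, -7]
  [3, 5, 10, 2, 5]
  [-8, -4, 6, 7, -4]
  [-1, 6, 0, -2, 8]
Key observation: the optimum is the walk 4->4->2, with weight (-9) + 5 = -4.
Optimal value attained by: walk 4->4->2.
Answer: (M^⊗2)[4][2] = -4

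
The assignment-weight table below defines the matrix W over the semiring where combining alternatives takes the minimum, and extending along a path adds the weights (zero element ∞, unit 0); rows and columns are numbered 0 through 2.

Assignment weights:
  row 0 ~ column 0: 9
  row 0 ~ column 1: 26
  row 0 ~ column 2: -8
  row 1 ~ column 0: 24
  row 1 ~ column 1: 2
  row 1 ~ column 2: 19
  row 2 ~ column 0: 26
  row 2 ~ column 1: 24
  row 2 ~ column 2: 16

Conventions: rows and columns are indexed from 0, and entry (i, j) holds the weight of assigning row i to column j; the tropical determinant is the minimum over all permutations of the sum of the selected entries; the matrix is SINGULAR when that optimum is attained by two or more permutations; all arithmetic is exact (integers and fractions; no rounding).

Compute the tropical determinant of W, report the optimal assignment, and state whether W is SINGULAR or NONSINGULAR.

σ = (0, 1, 2): 9 + 2 + 16 = 27
σ = (0, 2, 1): 9 + 19 + 24 = 52
σ = (1, 0, 2): 26 + 24 + 16 = 66
σ = (1, 2, 0): 26 + 19 + 26 = 71
σ = (2, 0, 1): (-8) + 24 + 24 = 40
σ = (2, 1, 0): (-8) + 2 + 26 = 20
Optimal value attained by: σ = (2, 1, 0).
Answer: det⊕(W) = 20; verdict: NONSINGULAR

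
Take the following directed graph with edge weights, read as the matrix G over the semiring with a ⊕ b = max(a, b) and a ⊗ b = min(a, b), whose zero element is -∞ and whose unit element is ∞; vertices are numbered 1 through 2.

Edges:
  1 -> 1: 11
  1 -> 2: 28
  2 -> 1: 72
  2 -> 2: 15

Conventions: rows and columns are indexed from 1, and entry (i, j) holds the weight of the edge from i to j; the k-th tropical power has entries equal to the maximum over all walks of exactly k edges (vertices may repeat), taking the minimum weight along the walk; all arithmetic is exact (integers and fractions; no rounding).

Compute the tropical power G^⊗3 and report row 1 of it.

G^⊗2:
  [28, 15]
  [15, 28]
G^⊗3:
  [15, 28]
  [28, 15]
Answer: row 1 of G^⊗3 = [15, 28]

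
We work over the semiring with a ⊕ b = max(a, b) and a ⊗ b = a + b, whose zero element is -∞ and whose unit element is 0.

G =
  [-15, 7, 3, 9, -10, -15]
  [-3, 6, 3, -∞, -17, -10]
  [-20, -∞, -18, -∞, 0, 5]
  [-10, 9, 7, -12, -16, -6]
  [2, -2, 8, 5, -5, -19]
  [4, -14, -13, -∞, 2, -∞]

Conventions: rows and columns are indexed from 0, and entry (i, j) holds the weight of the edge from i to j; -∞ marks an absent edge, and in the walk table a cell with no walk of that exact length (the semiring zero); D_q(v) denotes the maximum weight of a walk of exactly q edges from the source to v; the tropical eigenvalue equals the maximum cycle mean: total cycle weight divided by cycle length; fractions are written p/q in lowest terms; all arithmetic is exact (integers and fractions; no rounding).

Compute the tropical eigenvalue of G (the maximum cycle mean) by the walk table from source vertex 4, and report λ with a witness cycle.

q=0: [-∞, -∞, -∞, -∞, 0, -∞]
q=1: [2, -2, 8, 5, -5, -19]
q=2: [-3, 14, 12, 11, 8, 13]
q=3: [17, 20, 18, 13, 15, 17]
q=4: [21, 26, 23, 26, 19, 23]
q=5: [27, 35, 33, 30, 25, 28]
q=6: [32, 41, 38, 36, 33, 38]
Optimal cycle mean attained by: cycle 0->3->2->5->0, total 9 + 7 + 5 + 4, length 4.
Answer: λ = 25/4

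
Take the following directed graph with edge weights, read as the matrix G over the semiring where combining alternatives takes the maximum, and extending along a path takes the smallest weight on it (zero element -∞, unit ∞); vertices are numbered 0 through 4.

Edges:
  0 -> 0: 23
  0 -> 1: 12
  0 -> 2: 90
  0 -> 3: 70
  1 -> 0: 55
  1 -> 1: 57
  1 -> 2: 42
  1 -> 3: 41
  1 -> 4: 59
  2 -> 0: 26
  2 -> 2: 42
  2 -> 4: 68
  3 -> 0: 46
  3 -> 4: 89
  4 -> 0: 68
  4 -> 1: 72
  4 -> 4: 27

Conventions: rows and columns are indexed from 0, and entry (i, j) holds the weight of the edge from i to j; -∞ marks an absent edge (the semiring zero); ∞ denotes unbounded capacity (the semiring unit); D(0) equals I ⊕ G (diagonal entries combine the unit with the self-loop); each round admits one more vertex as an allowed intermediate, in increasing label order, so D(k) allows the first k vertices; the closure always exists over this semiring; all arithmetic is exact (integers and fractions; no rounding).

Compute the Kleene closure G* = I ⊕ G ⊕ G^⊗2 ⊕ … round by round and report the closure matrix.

D(0):
  [∞, 12, 90, 70, -∞]
  [55, ∞, 42, 41, 59]
  [26, -∞, ∞, -∞, 68]
  [46, -∞, -∞, ∞, 89]
  [68, 72, -∞, -∞, ∞]
D(1):
  [∞, 12, 90, 70, -∞]
  [55, ∞, 55, 55, 59]
  [26, 12, ∞, 26, 68]
  [46, 12, 46, ∞, 89]
  [68, 72, 68, 68, ∞]
D(2):
  [∞, 12, 90, 70, 12]
  [55, ∞, 55, 55, 59]
  [26, 12, ∞, 26, 68]
  [46, 12, 46, ∞, 89]
  [68, 72, 68, 68, ∞]
D(3):
  [∞, 12, 90, 70, 68]
  [55, ∞, 55, 55, 59]
  [26, 12, ∞, 26, 68]
  [46, 12, 46, ∞, 89]
  [68, 72, 68, 68, ∞]
D(4):
  [∞, 12, 90, 70, 70]
  [55, ∞, 55, 55, 59]
  [26, 12, ∞, 26, 68]
  [46, 12, 46, ∞, 89]
  [68, 72, 68, 68, ∞]
D(5):
  [∞, 70, 90, 70, 70]
  [59, ∞, 59, 59, 59]
  [68, 68, ∞, 68, 68]
  [68, 72, 68, ∞, 89]
  [68, 72, 68, 68, ∞]
Answer: G* = [[∞, 70, 90, 70, 70], [59, ∞, 59, 59, 59], [68, 68, ∞, 68, 68], [68, 72, 68, ∞, 89], [68, 72, 68, 68, ∞]]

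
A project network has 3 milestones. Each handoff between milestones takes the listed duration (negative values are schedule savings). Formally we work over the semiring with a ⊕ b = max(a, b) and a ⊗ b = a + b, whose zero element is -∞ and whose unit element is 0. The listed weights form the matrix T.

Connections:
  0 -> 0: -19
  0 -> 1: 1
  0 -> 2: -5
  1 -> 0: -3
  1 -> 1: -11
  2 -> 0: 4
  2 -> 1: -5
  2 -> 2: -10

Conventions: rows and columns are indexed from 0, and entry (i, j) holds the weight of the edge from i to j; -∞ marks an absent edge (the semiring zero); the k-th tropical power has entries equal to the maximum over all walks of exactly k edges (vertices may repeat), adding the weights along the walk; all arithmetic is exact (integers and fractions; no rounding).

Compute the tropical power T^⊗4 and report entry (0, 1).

T^⊗2:
  [-1, -10, -15]
  [-14, -2, -8]
  [-6, 5, -1]
T^⊗3:
  [-11, 0, -6]
  [-4, -13, -18]
  [3, -5, -11]
T^⊗4:
  [-2, -10, -16]
  [-14, -3, -9]
  [-7, 4, -2]
Key observation: the optimum is the walk 0->2->2->0->1, with weight (-5) + (-10) + 4 + 1 = -10.
Optimal value attained by: walk 0->2->2->0->1.
Answer: (T^⊗4)[0][1] = -10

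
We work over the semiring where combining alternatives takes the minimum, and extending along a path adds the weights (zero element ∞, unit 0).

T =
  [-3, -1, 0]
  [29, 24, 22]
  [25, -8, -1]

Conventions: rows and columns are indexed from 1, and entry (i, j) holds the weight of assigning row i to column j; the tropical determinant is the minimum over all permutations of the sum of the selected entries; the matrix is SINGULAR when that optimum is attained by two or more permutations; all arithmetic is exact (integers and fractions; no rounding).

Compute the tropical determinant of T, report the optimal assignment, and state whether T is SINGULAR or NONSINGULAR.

σ = (1, 2, 3): (-3) + 24 + (-1) = 20
σ = (1, 3, 2): (-3) + 22 + (-8) = 11
σ = (2, 1, 3): (-1) + 29 + (-1) = 27
σ = (2, 3, 1): (-1) + 22 + 25 = 46
σ = (3, 1, 2): 0 + 29 + (-8) = 21
σ = (3, 2, 1): 0 + 24 + 25 = 49
Optimal value attained by: σ = (1, 3, 2).
Answer: det⊕(T) = 11; verdict: NONSINGULAR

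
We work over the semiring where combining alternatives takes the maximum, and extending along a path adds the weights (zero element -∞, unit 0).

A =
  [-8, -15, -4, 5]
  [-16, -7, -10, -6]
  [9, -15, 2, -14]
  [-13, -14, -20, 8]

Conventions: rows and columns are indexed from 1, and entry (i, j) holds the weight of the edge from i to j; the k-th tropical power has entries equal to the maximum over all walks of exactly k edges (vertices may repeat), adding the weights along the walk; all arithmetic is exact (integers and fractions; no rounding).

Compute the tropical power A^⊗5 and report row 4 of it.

A^⊗2:
  [5, -9, -2, 13]
  [-1, -14, -8, 2]
  [11, -6, 5, 14]
  [-5, -6, -12, 16]
A^⊗3:
  [7, -1, 1, 21]
  [1, -12, -5, 10]
  [14, 0, 7, 22]
  [3, 2, -4, 24]
A^⊗4:
  [10, 7, 3, 29]
  [4, -4, -3, 18]
  [16, 8, 10, 30]
  [11, 10, 4, 32]
A^⊗5:
  [16, 15, 9, 37]
  [6, 4, 0, 26]
  [19, 16, 12, 38]
  [19, 18, 12, 40]
Answer: row 4 of A^⊗5 = [19, 18, 12, 40]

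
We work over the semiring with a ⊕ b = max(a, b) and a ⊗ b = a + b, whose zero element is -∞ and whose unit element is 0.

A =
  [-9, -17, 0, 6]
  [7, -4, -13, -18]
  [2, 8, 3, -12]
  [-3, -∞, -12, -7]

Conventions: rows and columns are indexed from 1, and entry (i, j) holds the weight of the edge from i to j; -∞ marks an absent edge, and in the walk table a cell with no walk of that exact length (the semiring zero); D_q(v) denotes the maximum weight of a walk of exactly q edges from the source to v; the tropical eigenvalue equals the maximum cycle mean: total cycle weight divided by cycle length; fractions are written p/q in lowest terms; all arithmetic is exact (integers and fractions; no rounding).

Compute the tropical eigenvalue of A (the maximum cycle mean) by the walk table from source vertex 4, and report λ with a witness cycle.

q=0: [-∞, -∞, -∞, 0]
q=1: [-3, -∞, -12, -7]
q=2: [-10, -4, -3, 3]
q=3: [3, 5, 0, -4]
q=4: [12, 8, 3, 9]
Optimal cycle mean attained by: cycle 1->3->2->1, total 0 + 8 + 7, length 3.
Answer: λ = 5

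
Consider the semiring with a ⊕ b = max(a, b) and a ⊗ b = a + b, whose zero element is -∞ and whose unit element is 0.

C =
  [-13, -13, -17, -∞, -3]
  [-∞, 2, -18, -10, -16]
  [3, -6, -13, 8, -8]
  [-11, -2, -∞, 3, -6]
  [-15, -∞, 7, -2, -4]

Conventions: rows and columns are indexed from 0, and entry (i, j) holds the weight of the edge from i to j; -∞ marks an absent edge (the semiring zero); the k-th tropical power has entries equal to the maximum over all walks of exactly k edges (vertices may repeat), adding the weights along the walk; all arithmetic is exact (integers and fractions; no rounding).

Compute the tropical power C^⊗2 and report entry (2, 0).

C^⊗2:
  [-14, -11, 4, -5, -7]
  [-15, 4, -9, -7, -14]
  [-3, 6, -1, 11, 2]
  [-8, 1, 1, 6, -3]
  [10, 1, 3, 15, -1]
Key observation: the optimum is the walk 2->3->0, with weight 8 + (-11) = -3.
Optimal value attained by: walk 2->3->0.
Answer: (C^⊗2)[2][0] = -3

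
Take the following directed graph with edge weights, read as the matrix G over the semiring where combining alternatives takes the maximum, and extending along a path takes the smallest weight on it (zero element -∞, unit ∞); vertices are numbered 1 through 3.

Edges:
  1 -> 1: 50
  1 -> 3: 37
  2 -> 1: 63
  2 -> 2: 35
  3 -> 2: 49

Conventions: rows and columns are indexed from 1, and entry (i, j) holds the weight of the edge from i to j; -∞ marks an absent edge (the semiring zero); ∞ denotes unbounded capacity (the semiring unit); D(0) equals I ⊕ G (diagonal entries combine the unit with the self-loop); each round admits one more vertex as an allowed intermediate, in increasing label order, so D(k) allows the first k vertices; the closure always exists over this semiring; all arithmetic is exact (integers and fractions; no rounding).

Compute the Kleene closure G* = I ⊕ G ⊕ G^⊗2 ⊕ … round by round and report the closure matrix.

D(0):
  [∞, -∞, 37]
  [63, ∞, -∞]
  [-∞, 49, ∞]
D(1):
  [∞, -∞, 37]
  [63, ∞, 37]
  [-∞, 49, ∞]
D(2):
  [∞, -∞, 37]
  [63, ∞, 37]
  [49, 49, ∞]
D(3):
  [∞, 37, 37]
  [63, ∞, 37]
  [49, 49, ∞]
Answer: G* = [[∞, 37, 37], [63, ∞, 37], [49, 49, ∞]]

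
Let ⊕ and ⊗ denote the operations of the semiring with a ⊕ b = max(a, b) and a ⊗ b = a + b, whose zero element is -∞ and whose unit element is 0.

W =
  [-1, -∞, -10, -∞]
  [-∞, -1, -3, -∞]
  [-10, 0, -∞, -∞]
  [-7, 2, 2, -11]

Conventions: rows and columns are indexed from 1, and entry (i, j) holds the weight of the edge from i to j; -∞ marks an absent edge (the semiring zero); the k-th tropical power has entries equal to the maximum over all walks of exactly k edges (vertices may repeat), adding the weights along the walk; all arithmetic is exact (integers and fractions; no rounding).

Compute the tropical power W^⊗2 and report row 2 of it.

W^⊗2:
  [-2, -10, -11, -∞]
  [-13, -2, -4, -∞]
  [-11, -1, -3, -∞]
  [-8, 2, -1, -22]
Answer: row 2 of W^⊗2 = [-13, -2, -4, -∞]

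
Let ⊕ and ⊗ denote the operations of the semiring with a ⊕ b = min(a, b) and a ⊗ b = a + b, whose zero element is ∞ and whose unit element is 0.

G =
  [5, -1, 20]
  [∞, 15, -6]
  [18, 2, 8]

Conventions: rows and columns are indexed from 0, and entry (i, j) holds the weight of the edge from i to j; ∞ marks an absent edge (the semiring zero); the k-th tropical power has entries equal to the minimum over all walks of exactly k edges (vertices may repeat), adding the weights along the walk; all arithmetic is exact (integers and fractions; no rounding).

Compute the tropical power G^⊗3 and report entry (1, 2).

G^⊗2:
  [10, 4, -7]
  [12, -4, 2]
  [23, 10, -4]
G^⊗3:
  [11, -5, -2]
  [17, 4, -10]
  [14, -2, 4]
Key observation: the optimum is the walk 1->2->1->2, with weight (-6) + 2 + (-6) = -10.
Optimal value attained by: walk 1->2->1->2.
Answer: (G^⊗3)[1][2] = -10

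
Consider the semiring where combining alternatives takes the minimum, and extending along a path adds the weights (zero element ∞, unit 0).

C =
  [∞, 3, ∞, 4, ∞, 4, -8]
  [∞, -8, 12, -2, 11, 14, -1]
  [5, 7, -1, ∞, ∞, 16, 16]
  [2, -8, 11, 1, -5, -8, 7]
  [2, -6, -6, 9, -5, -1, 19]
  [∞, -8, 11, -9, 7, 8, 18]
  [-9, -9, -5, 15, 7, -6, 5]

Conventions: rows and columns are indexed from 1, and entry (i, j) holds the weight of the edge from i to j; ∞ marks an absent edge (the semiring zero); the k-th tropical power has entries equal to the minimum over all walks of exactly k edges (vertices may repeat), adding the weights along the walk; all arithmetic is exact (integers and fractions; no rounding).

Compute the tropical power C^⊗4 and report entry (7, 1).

C^⊗2:
  [-17, -17, -13, -5, -1, -14, -3]
  [-10, -16, -6, -10, -7, -10, -9]
  [4, -1, -2, 5, 18, 9, -3]
  [-3, -16, -11, -17, -10, -7, -9]
  [-3, -14, -11, -10, -10, -6, -7]
  [-7, -17, 1, -10, -14, -17, -9]
  [-4, -17, -6, -15, 1, -5, -17]
C^⊗3:
  [-12, -25, -14, -23, -10, -13, -25]
  [-18, -24, -14, -19, -15, -18, -18]
  [-12, -12, -8, -3, 0, -9, -4]
  [-18, -25, -16, -18, -22, -25, -17]
  [-16, -22, -16, -16, -15, -18, -15]
  [-18, -25, -20, -26, -19, -18, -18]
  [-26, -26, -22, -19, -20, -23, -18]
C^⊗4:
  [-34, -34, -30, -27, -28, -31, -26]
  [-27, -32, -23, -27, -24, -27, -26]
  [-13, -20, -9, -18, -8, -11, -20]
  [-26, -33, -28, -34, -27, -26, -26]
  [-24, -30, -21, -27, -21, -24, -24]
  [-27, -34, -25, -27, -31, -34, -26]
  [-27, -34, -26, -32, -25, -27, -34]
Key observation: the optimum is the walk 7->2->2->7->1, with weight (-9) + (-8) + (-1) + (-9) = -27.
Optimal value attained by: walk 7->2->2->7->1.
Answer: (C^⊗4)[7][1] = -27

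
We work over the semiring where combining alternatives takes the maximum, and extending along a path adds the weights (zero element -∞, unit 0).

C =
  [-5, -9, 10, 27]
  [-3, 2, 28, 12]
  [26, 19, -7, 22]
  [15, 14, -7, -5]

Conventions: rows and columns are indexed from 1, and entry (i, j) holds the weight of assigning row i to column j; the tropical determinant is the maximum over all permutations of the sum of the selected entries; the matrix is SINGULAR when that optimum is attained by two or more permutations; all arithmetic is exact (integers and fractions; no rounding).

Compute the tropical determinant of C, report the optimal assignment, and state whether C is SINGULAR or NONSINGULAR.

σ = (1, 2, 3, 4): (-5) + 2 + (-7) + (-5) = -15
σ = (1, 2, 4, 3): (-5) + 2 + 22 + (-7) = 12
σ = (1, 3, 2, 4): (-5) + 28 + 19 + (-5) = 37
σ = (1, 3, 4, 2): (-5) + 28 + 22 + 14 = 59
σ = (1, 4, 2, 3): (-5) + 12 + 19 + (-7) = 19
σ = (1, 4, 3, 2): (-5) + 12 + (-7) + 14 = 14
σ = (2, 1, 3, 4): (-9) + (-3) + (-7) + (-5) = -24
σ = (2, 1, 4, 3): (-9) + (-3) + 22 + (-7) = 3
σ = (2, 3, 1, 4): (-9) + 28 + 26 + (-5) = 40
σ = (2, 3, 4, 1): (-9) + 28 + 22 + 15 = 56
σ = (2, 4, 1, 3): (-9) + 12 + 26 + (-7) = 22
σ = (2, 4, 3, 1): (-9) + 12 + (-7) + 15 = 11
σ = (3, 1, 2, 4): 10 + (-3) + 19 + (-5) = 21
σ = (3, 1, 4, 2): 10 + (-3) + 22 + 14 = 43
σ = (3, 2, 1, 4): 10 + 2 + 26 + (-5) = 33
σ = (3, 2, 4, 1): 10 + 2 + 22 + 15 = 49
σ = (3, 4, 1, 2): 10 + 12 + 26 + 14 = 62
σ = (3, 4, 2, 1): 10 + 12 + 19 + 15 = 56
σ = (4, 1, 2, 3): 27 + (-3) + 19 + (-7) = 36
σ = (4, 1, 3, 2): 27 + (-3) + (-7) + 14 = 31
σ = (4, 2, 1, 3): 27 + 2 + 26 + (-7) = 48
σ = (4, 2, 3, 1): 27 + 2 + (-7) + 15 = 37
σ = (4, 3, 1, 2): 27 + 28 + 26 + 14 = 95
σ = (4, 3, 2, 1): 27 + 28 + 19 + 15 = 89
Optimal value attained by: σ = (4, 3, 1, 2).
Answer: det⊕(C) = 95; verdict: NONSINGULAR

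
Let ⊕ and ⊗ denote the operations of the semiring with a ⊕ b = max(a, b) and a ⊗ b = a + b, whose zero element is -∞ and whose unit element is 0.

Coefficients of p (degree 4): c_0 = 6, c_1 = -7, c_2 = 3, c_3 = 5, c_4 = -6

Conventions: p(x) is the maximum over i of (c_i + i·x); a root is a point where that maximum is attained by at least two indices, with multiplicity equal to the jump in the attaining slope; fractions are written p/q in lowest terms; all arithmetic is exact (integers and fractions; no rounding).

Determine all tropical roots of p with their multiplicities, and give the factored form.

hull edge (i=0, c=6) to (i=3, c=5): slope -1/3, span 3
hull edge (i=3, c=5) to (i=4, c=-6): slope -11, span 1
Factored form: p(x) = -6 ⊗ (x ⊕ 1/3) ⊗ (x ⊕ 1/3) ⊗ (x ⊕ 1/3) ⊗ (x ⊕ 11)
Answer: roots = 1/3 (mult 3), 11 (mult 1)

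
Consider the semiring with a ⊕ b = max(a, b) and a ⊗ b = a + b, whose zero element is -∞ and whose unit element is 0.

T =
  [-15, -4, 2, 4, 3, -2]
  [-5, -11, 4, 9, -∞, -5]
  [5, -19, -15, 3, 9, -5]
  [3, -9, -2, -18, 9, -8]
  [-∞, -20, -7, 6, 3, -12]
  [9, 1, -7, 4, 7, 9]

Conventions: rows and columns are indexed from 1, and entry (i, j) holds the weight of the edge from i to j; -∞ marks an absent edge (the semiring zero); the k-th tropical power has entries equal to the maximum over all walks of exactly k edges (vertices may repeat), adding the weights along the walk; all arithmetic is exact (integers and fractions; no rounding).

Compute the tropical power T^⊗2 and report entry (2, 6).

T^⊗2:
  [7, -1, 2, 9, 13, 7]
  [12, 0, 7, 7, 18, 4]
  [6, 1, 7, 15, 12, 4]
  [3, -1, 5, 15, 12, 1]
  [9, -3, 4, 9, 15, -2]
  [18, 10, 11, 13, 16, 18]
Key observation: the optimum is the walk 2->6->6, with weight (-5) + 9 = 4.
Optimal value attained by: walk 2->6->6.
Answer: (T^⊗2)[2][6] = 4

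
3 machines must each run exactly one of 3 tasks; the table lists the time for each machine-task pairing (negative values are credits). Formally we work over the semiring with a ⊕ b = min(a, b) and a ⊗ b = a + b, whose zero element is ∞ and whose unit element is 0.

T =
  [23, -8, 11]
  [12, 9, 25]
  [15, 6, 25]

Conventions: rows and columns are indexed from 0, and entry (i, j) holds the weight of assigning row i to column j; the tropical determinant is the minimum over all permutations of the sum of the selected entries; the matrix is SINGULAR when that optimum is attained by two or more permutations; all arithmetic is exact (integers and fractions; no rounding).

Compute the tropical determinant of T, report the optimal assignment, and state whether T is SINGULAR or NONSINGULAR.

σ = (0, 1, 2): 23 + 9 + 25 = 57
σ = (0, 2, 1): 23 + 25 + 6 = 54
σ = (1, 0, 2): (-8) + 12 + 25 = 29
σ = (1, 2, 0): (-8) + 25 + 15 = 32
σ = (2, 0, 1): 11 + 12 + 6 = 29
σ = (2, 1, 0): 11 + 9 + 15 = 35
Optimal value attained by: σ = (1, 0, 2).
Answer: det⊕(T) = 29; verdict: SINGULAR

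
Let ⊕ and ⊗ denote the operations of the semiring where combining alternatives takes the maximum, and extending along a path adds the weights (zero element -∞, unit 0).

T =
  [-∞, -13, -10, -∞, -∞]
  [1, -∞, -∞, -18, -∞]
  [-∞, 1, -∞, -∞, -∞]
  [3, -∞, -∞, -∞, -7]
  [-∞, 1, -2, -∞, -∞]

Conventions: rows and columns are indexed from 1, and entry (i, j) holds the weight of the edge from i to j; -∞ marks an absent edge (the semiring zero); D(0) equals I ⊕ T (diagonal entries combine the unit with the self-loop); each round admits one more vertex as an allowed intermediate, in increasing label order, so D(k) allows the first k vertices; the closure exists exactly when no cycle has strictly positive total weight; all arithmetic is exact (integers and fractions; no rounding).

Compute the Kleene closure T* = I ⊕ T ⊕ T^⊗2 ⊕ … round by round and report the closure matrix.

D(0):
  [0, -13, -10, -∞, -∞]
  [1, 0, -∞, -18, -∞]
  [-∞, 1, 0, -∞, -∞]
  [3, -∞, -∞, 0, -7]
  [-∞, 1, -2, -∞, 0]
D(1):
  [0, -13, -10, -∞, -∞]
  [1, 0, -9, -18, -∞]
  [-∞, 1, 0, -∞, -∞]
  [3, -10, -7, 0, -7]
  [-∞, 1, -2, -∞, 0]
D(2):
  [0, -13, -10, -31, -∞]
  [1, 0, -9, -18, -∞]
  [2, 1, 0, -17, -∞]
  [3, -10, -7, 0, -7]
  [2, 1, -2, -17, 0]
D(3):
  [0, -9, -10, -27, -∞]
  [1, 0, -9, -18, -∞]
  [2, 1, 0, -17, -∞]
  [3, -6, -7, 0, -7]
  [2, 1, -2, -17, 0]
D(4):
  [0, -9, -10, -27, -34]
  [1, 0, -9, -18, -25]
  [2, 1, 0, -17, -24]
  [3, -6, -7, 0, -7]
  [2, 1, -2, -17, 0]
D(5):
  [0, -9, -10, -27, -34]
  [1, 0, -9, -18, -25]
  [2, 1, 0, -17, -24]
  [3, -6, -7, 0, -7]
  [2, 1, -2, -17, 0]
Answer: T* = [[0, -9, -10, -27, -34], [1, 0, -9, -18, -25], [2, 1, 0, -17, -24], [3, -6, -7, 0, -7], [2, 1, -2, -17, 0]]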